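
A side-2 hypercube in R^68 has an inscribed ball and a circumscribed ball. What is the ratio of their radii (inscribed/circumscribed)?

For an n-cube of any side s, the inradius is s/2 and the circumradius is s√n/2, so the ratio is 1/√68 ≈ 0.121268.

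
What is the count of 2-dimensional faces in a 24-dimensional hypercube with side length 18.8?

An n-cube has C(n,k)·2^(n-k) k-faces. Here C(24,2)·2^22 = 276·4194304 = 1157627904.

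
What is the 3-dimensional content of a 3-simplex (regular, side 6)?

Volume = (√2/12) · 6³ = 25.4558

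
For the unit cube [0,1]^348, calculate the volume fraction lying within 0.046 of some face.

1 - (1 - 2·0.046)^348 = 1 - 0.908^348 ≈ 1 - 2.593e-15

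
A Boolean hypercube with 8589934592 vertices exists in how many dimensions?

Since 2^n = 8589934592, we have n = 33.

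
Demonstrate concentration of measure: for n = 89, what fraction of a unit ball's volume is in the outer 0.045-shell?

1 - (1-0.045)^89 ≈ 0.983393 ≈ 98.34%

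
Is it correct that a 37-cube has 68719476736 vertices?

False. The 37-cube has 2^37 = 137438953472 vertices.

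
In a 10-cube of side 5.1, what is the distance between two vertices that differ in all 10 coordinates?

Diagonal = √10 · 5.1 ≈ 16.1276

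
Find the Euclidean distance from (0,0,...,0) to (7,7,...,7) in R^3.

Diagonal = √3 · 7 ≈ 12.1244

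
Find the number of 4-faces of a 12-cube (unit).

Number of 4-faces = C(12,4) · 2^(12-4) = 495 · 256 = 126720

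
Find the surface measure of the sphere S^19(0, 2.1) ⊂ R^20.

S_20(2.1) = 2·π^(20/2)·(2.1)^19 / Γ(20/2) ≈ 683805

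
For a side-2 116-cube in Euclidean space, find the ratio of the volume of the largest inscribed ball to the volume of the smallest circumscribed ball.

The radii are 2/2 and 2√116/2, so the volume ratio is (1/√116)^116 = 116^{-116/2} ≈ 1.82573e-120.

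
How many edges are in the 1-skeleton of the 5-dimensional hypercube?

An n-cube has n·2^(n-1) edges. With n = 5: 5·16 = 80.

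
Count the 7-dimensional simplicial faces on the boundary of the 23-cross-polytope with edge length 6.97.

An n-cross-polytope has 2^(k+1)·C(n,k+1) k-faces. Here 2^8·C(23,8) = 256·490314 = 125520384.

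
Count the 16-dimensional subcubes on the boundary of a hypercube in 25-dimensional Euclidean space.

Number of 16-faces = C(25,16) · 2^(25-16) = 2042975 · 512 = 1046003200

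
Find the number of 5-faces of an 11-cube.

Choose 5 of 11 axes to span the face (C(11,5) = 462 ways), then fix each of the remaining 6 coordinates at one of its two extreme values (2^6 = 64 ways): 462·64 = 29568.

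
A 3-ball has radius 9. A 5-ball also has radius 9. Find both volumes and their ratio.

V_3(9) ≈ 3053.63. V_5(9) ≈ 310821. Ratio V_3/V_5 ≈ 0.009824.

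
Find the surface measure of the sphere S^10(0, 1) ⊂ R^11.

The surface area of an n-ball is 2π^(n/2) r^(n-1) / Γ(n/2). For n=11, r=1: 64·π^5/945 ≈ 20.7251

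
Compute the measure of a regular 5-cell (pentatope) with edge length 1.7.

V_4 = √(5) · 1.7^4 / (4! · 2^(4/2)) ≈ 0.19454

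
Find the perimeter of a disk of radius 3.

|∂B_2(3)| = 2πr = 2π·3 ≈ 18.8496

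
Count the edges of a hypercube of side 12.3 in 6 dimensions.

The 6-cube has n·2^(n-1) = 6·2^5 = 6·32 = 192 edges.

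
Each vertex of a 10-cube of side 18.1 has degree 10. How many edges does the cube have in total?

An n-cube has n·2^(n-1) edges. With n = 10: 10·512 = 5120.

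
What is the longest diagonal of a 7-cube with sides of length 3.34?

d = √(3.34² + 3.34² + ... + 3.34²) [7 terms] = √(7·3.34²) = 3.34√7 ≈ 8.83681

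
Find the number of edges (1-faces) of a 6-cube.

An n-cube has C(n,k)·2^(n-k) k-faces. Here C(6,1)·2^5 = 6·32 = 192.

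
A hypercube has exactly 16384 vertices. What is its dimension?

The n-cube has 2^n vertices, and 16384 = 2^14, so n = 14.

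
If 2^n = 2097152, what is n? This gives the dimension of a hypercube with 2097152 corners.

n = log_2(2097152) = 21.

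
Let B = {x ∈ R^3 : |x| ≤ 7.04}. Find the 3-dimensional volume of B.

The n-ball volume is π^(n/2)·r^n/Γ(n/2+1). With n=3, r=7.04: V ≈ 1461.53.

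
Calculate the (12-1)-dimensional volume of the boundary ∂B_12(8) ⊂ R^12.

S = n·V_n(r)/r = 12·V_12(8)/8 (volume-to-surface relation), giving 2147483648·π^6/15 ≈ 1.37638e+11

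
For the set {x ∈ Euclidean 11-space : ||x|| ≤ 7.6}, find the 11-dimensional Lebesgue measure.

Volume = π^{11/2}·(7.6)^11/Γ(13/2) ≈ 9.20565e+09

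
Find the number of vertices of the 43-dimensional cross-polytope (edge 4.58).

The 43-dimensional cross-polytope has 2n = 2·43 = 86 vertices.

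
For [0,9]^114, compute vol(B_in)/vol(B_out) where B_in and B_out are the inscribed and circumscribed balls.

V_in/V_out = n^(-n/2) = 114^(-114/2) ≈ 5.70721e-118.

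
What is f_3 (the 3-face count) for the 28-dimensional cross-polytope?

Each 3-face is the convex hull of 4 vertices, one chosen as ±e_i from each of 4 distinct axes: 2^4·C(28,4) = 327600.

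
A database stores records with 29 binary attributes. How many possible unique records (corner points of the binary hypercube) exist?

An n-cube has 2^n vertices; for n = 29 that is 2^29 = 536870912.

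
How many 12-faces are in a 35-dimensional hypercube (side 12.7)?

f_12(35-cube) = (35 choose 12) · 2^23 = 6999889045094400.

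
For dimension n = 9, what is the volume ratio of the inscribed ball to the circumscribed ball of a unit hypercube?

The radii are 1/2 and 1√9/2, so the volume ratio is (1/√9)^9 = 9^{-9/2} ≈ 5.08053e-05.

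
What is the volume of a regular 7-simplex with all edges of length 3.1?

For a regular n-simplex with edge a, V = (a^n / n!)·√((n+1)/2^n). With a=3.1, n=7: V ≈ 0.136471.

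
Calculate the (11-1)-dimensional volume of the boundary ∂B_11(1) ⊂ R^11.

|∂B_11(1)| = 64·π^5/945 ≈ 20.7251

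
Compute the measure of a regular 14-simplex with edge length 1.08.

V_14 = √(15) · 1.08^14 / (14! · 2^(14/2)) ≈ 1.01944e-12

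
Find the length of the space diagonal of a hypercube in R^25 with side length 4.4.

The space diagonal of an n-cube of side s is s√n. Here 4.4·√25 = 22.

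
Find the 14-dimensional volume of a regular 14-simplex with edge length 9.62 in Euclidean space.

V = (9.62^14 / 14!) · √((14+1) / 2^14) ≈ 20.178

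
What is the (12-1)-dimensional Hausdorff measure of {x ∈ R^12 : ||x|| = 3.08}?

S_12(3.08) = 2·π^(12/2)·(3.08)^11 / Γ(12/2) ≈ 3.79145e+06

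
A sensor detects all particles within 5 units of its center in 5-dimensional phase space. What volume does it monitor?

Volume = π^{5/2}·(5)^5/Γ(7/2) = 5000·π^2/3 ≈ 16449.3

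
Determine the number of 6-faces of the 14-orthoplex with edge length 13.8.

Number of 6-faces = 2^(6+1) · C(14,6+1) = 128 · 3432 = 439296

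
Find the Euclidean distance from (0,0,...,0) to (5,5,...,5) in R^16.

Diagonal = √16 · 5 = 20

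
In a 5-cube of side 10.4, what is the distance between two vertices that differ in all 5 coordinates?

Diagonal = √5 · 10.4 ≈ 23.2551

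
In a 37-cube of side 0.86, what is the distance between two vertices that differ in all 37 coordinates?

Diagonal = √37 · 0.86 ≈ 5.23118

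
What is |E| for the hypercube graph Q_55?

Number of 1-faces = C(55,1)·2^(55-1) = 55·18014398509481984 = 990791918021509120.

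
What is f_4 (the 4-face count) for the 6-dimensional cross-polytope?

f_4(6-orthoplex) = 2^5 · (6 choose 5) = 192.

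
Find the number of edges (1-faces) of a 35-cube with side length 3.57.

Choose 1 of 35 axes to span the face (C(35,1) = 35 ways), then fix each of the remaining 34 coordinates at one of its two extreme values (2^34 = 17179869184 ways): 35·17179869184 = 601295421440.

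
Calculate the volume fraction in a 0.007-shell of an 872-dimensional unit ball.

Shell fraction = 1 - (1-0.007)^872 ≈ 0.997814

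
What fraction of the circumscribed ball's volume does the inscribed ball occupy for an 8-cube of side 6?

V_in/V_out = n^(-n/2) = 8^(-8/2) ≈ 0.000244141.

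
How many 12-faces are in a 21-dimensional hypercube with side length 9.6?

f_12(21-cube) = (21 choose 12) · 2^9 = 150492160.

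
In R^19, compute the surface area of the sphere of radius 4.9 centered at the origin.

S = n·V_n(r)/r = 19·V_19(4.9)/4.9 (volume-to-surface relation), giving 2.34893e+12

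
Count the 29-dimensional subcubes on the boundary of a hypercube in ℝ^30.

Choose 29 of 30 axes to span the face (C(30,29) = 30 ways), then fix each of the remaining 1 coordinate at one of its two extreme values (2^1 = 2 ways): 30·2 = 60.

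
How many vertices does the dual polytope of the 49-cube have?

An n-cross-polytope has 2n vertices; here n = 49, giving 98.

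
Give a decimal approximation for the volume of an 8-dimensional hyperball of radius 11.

Volume = π^{8/2}·(11)^8/Γ(5) = 214358881·π^4/24 ≈ 8.70021e+08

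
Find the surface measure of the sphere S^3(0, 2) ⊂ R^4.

|∂B_4(2)| = 16·π^2 ≈ 157.914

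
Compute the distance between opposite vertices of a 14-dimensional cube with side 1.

d = √(1² + 1² + ... + 1²) [14 terms] = √(14·1²) = 1√14 ≈ 3.74166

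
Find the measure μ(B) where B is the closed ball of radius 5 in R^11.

The n-ball volume is π^(n/2)·r^n/Γ(n/2+1). With n=11, r=5: V = 625000000·π^5/2079 ≈ 9.19973e+07.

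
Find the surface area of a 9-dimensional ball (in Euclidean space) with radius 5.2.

S_9(5.2) = 2·π^(9/2)·(5.2)^8 / Γ(9/2) ≈ 1.58704e+07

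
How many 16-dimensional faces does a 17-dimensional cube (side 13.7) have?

An n-cube has C(n,k)·2^(n-k) k-faces. Here C(17,16)·2^1 = 17·2 = 34.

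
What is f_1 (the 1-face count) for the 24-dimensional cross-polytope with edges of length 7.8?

An n-cross-polytope has 2^(k+1)·C(n,k+1) k-faces. Here 2^2·C(24,2) = 4·276 = 1104.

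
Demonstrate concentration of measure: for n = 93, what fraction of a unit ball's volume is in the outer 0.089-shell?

1 - (1-0.089)^93 ≈ 0.999828 ≈ 99.9828%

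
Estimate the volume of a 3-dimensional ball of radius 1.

V = 4·π/3 ≈ 4.18879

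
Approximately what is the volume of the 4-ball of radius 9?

The n-ball volume is π^(n/2)·r^n/Γ(n/2+1). With n=4, r=9: V = 6561·π^2/2 ≈ 32377.2.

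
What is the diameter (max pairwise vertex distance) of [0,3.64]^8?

||(3.64,3.64,...,3.64)|| = √(8)·3.64 ≈ 10.2955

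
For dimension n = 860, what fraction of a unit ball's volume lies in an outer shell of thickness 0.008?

1 - (1-0.008)^860 ≈ 0.999 ≈ 99.90%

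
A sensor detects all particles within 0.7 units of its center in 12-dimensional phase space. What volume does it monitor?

V_12(0.7) = π^(12/2) · (0.7)^12 / Γ(12/2 + 1) ≈ 0.0184818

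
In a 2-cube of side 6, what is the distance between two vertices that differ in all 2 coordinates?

||(6,6,...,6)|| = √(2)·6 ≈ 8.48528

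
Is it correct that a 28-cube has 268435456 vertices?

True. The 28-cube has 2^28 = 268435456 vertices.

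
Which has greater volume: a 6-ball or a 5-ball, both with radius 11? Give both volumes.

V_6(11) ≈ 9.15492e+06. V_5(11) ≈ 847738. The 6-ball is larger.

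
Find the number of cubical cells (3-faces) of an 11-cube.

Number of 3-faces = C(11,3) · 2^(11-3) = 165 · 256 = 42240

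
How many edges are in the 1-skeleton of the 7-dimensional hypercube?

An n-cube has n·2^(n-1) edges. With n = 7: 7·64 = 448.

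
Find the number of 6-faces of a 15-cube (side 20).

f_6(15-cube) = (15 choose 6) · 2^9 = 2562560.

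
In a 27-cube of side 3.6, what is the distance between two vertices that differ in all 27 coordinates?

||(3.6,3.6,...,3.6)|| = √(27)·3.6 ≈ 18.7061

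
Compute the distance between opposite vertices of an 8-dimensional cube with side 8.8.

d = √(8.8² + 8.8² + ... + 8.8²) [8 terms] = √(8·8.8²) = 8.8√8 ≈ 24.8902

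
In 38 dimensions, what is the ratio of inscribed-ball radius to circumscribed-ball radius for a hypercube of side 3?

r_in / r_out = (3/2) / (3√38/2) = 1/√38 ≈ 0.162221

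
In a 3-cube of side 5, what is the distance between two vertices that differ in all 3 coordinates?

d = √(5² + 5² + ... + 5²) [3 terms] = √(3·5²) = 5√3 ≈ 8.66025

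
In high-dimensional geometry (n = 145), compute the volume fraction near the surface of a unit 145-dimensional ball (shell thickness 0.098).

1 - (1-0.098)^145 ≈ 0.9999996801 ≈ 99.999968%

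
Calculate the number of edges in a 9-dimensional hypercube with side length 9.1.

Each of the 2^9 = 512 vertices has degree 9; total edges = 9·2^9/2 = 2304.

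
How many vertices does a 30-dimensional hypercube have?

The 30-cube has 2^30 = 1073741824 vertices.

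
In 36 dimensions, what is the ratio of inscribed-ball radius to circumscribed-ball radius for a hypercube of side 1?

Ratio = (s/2)/(s√36/2) = 36^(-1/2) ≈ 0.166667.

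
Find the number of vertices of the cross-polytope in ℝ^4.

f_0(4-orthoplex) = 2^1 · (4 choose 1) = 8.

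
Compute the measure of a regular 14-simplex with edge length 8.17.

V = (8.17^14 / 14!) · √((14+1) / 2^14) ≈ 2.04897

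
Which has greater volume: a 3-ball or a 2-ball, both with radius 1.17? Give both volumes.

V_3(1.17) ≈ 6.70882. V_2(1.17) ≈ 4.30053. The 3-ball is larger.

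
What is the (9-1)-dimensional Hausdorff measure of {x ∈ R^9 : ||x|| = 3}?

S_9(3) = 2·π^(9/2)·(3)^8 / Γ(9/2) = 69984·π^4/35 ≈ 194774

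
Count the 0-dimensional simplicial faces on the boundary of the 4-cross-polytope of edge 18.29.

f_0(4-orthoplex) = 2^1 · (4 choose 1) = 8.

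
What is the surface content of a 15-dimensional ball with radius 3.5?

S = n·V_n(r)/r = 15·V_15(3.5)/3.5 (volume-to-surface relation), giving 96889010407·π^7/1235520 ≈ 2.3685e+08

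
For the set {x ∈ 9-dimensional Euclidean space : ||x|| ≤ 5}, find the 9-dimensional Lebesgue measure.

The n-ball volume is π^(n/2)·r^n/Γ(n/2+1). With n=9, r=5: V = 12500000·π^4/189 ≈ 6.4424e+06.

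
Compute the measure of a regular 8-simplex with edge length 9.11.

V_8 = √(9) · 9.11^8 / (8! · 2^(8/2)) ≈ 220.611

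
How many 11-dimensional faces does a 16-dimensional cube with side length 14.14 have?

An n-cube has C(n,k)·2^(n-k) k-faces. Here C(16,11)·2^5 = 4368·32 = 139776.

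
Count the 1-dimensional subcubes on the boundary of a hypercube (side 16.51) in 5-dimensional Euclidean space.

f_1(5-cube) = (5 choose 1) · 2^4 = 80.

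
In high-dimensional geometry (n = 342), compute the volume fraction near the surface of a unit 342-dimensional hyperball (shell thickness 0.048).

1 - (1-0.048)^342 ≈ 0.9999999506 ≈ 99.999995%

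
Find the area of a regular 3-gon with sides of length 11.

Area = (√3/4) · 11² = 52.3945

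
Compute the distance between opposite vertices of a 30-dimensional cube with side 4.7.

The space diagonal of an n-cube of side s is s√n. Here 4.7·√30 ≈ 25.743.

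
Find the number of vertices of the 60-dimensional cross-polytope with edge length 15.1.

The vertices are ±e_1, ..., ±e_60, so there are 2·60 = 120.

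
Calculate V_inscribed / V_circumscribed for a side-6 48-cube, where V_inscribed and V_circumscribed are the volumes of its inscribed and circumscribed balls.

The radii are 6/2 and 6√48/2, so the volume ratio is (1/√48)^48 = 48^{-48/2} ≈ 4.469e-41.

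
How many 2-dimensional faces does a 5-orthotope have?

An n-cube has C(n,k)·2^(n-k) k-faces. Here C(5,2)·2^3 = 10·8 = 80.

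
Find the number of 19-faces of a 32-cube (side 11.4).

Choose 19 of 32 axes to span the face (C(32,19) = 347373600 ways), then fix each of the remaining 13 coordinates at one of its two extreme values (2^13 = 8192 ways): 347373600·8192 = 2845684531200.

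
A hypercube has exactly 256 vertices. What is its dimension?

2^n = 256 ⇒ n = log_2(256) = 8.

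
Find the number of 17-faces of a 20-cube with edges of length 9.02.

f_17(20-cube) = (20 choose 17) · 2^3 = 9120.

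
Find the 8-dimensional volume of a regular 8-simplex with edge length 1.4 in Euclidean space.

V = (1.4^8 / 8!) · √((8+1) / 2^8) ≈ 6.86286e-05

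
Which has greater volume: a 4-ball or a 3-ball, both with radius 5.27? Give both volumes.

V_4(5.27) ≈ 3806.38. V_3(5.27) ≈ 613.085. The 4-ball is larger.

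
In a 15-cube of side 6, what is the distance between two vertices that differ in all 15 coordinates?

||(6,6,...,6)|| = √(15)·6 ≈ 23.2379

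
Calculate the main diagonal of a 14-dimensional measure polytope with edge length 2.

Diagonal = √14 · 2 ≈ 7.48331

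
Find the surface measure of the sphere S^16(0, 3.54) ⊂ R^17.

|∂B_17(3.54)| ≈ 1.45768e+09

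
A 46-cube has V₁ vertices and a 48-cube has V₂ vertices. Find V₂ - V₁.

V₁ = 2^46 = 70368744177664. V₂ = 2^48 = 281474976710656. V₂ - V₁ = 211106232532992.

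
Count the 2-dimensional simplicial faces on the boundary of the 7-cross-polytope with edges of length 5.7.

Number of 2-faces = 2^(2+1) · C(7,2+1) = 8 · 35 = 280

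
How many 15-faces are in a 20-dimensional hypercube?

f_15(20-cube) = (20 choose 15) · 2^5 = 496128.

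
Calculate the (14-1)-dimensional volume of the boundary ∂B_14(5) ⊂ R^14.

S = n·V_n(r)/r = 14·V_14(5)/5 (volume-to-surface relation), giving 244140625·π^7/72 ≈ 1.02413e+10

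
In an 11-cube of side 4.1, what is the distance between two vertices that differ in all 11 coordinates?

Diagonal = √11 · 4.1 ≈ 13.5982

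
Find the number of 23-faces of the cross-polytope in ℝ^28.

An n-cross-polytope has 2^(k+1)·C(n,k+1) k-faces. Here 2^24·C(28,24) = 16777216·20475 = 343513497600.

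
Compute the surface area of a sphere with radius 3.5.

The surface area of an n-ball is 2π^(n/2) r^(n-1) / Γ(n/2). For n=3, r=3.5: 4πr² = 4π·(3.5)² ≈ 153.938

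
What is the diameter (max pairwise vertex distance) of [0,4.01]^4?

Diagonal = √4 · 4.01 = 8.02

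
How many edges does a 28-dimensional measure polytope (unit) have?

An n-cube has n·2^(n-1) edges. With n = 28: 28·134217728 = 3758096384.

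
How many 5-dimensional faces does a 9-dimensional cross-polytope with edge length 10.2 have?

Number of 5-faces = 2^(5+1) · C(9,5+1) = 64 · 84 = 5376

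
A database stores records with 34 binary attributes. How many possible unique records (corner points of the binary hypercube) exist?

Number of vertices = 2^34 = 17179869184.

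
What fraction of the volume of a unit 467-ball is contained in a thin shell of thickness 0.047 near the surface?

Shell fraction = 1 - (1-0.047)^467 ≈ 1 - 1.723e-10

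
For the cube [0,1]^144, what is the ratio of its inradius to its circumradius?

r_in / r_out = (1/2) / (1√144/2) = 1/√144 ≈ 0.0833333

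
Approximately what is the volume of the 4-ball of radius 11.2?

V_4(11.2) = π^(4/2) · (11.2)^4 / Γ(4/2 + 1) ≈ 77650.1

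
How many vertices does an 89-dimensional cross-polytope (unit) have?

The vertices are ±e_1, ..., ±e_89, so there are 2·89 = 178.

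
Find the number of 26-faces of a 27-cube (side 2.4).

f_26(27-cube) = (27 choose 26) · 2^1 = 54.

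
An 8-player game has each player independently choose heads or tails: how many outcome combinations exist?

An n-cube has 2^n vertices; for n = 8 that is 2^8 = 256.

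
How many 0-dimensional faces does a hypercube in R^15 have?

An n-cube has C(n,k)·2^(n-k) k-faces. Here C(15,0)·2^15 = 1·32768 = 32768.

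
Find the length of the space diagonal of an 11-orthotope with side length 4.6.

The space diagonal of an n-cube of side s is s√n. Here 4.6·√11 ≈ 15.2565.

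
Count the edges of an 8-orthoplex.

Each 1-face is the convex hull of 2 vertices, one chosen as ±e_i from each of 2 distinct axes: 2^2·C(8,2) = 112.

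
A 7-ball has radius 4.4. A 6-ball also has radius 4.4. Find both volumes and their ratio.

V_7(4.4) ≈ 150851. V_6(4.4) ≈ 37498.5. Ratio V_7/V_6 ≈ 4.023.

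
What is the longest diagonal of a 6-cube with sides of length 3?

Diagonal = √6 · 3 ≈ 7.34847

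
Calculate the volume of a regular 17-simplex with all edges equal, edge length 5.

V_17 = √(18) · 5^17 / (17! · 2^(17/2)) ≈ 2.51364e-05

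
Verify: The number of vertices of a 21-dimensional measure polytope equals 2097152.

True. The 21-cube has 2^21 = 2097152 vertices.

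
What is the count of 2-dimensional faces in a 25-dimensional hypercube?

Choose 2 of 25 axes to span the face (C(25,2) = 300 ways), then fix each of the remaining 23 coordinates at one of its two extreme values (2^23 = 8388608 ways): 300·8388608 = 2516582400.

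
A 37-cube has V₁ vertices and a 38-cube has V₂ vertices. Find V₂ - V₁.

V₁ = 2^37 = 137438953472. V₂ = 2^38 = 274877906944. V₂ - V₁ = 137438953472.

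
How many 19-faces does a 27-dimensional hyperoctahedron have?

Number of 19-faces = 2^(19+1) · C(27,19+1) = 1048576 · 888030 = 931166945280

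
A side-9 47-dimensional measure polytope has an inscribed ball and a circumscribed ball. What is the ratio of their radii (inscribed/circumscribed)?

For an n-cube of any side s, the inradius is s/2 and the circumradius is s√n/2, so the ratio is 1/√47 ≈ 0.145865.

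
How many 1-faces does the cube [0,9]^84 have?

Each of the 2^84 = 19342813113834066795298816 vertices has degree 84; total edges = 84·2^84/2 = 812398150781030805402550272.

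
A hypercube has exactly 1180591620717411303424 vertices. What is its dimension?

Since 2^n = 1180591620717411303424, we have n = 70.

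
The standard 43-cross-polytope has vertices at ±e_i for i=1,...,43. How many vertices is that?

The vertices are ±e_1, ..., ±e_43, so there are 2·43 = 86.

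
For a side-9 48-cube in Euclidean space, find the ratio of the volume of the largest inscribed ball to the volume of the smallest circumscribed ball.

The radii are 9/2 and 9√48/2, so the volume ratio is (1/√48)^48 = 48^{-48/2} ≈ 4.469e-41.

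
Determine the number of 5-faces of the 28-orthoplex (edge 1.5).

Number of 5-faces = 2^(5+1) · C(28,5+1) = 64 · 376740 = 24111360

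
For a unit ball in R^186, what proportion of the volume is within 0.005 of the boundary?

1 - (1-0.005)^186 ≈ 0.606366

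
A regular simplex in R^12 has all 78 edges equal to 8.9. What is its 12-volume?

V_12 = √(13) · 8.9^12 / (12! · 2^(12/2)) ≈ 29.0492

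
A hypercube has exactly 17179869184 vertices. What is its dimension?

n = log_2(17179869184) = 34.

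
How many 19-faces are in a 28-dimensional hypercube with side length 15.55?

An n-cube has C(n,k)·2^(n-k) k-faces. Here C(28,19)·2^9 = 6906900·512 = 3536332800.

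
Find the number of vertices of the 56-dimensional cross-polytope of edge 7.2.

An n-cross-polytope has 2n vertices; here n = 56, giving 112.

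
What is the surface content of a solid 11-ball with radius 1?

|∂B_11(1)| = 64·π^5/945 ≈ 20.7251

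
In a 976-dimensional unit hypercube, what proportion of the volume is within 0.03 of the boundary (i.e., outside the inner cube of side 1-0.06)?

Shell fraction = 1 - (1-0.06)^976 ≈ 1 - 5.926e-27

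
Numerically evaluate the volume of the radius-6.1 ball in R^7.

The n-ball volume is π^(n/2)·r^n/Γ(n/2+1). With n=7, r=6.1: V ≈ 1.48487e+06.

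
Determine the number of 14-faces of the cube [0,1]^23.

An n-cube has C(n,k)·2^(n-k) k-faces. Here C(23,14)·2^9 = 817190·512 = 418401280.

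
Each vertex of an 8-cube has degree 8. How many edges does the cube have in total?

An n-cube has n·2^(n-1) edges. With n = 8: 8·128 = 1024.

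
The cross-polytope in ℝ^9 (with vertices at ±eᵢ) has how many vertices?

The vertices are ±e_1, ..., ±e_9, so there are 2·9 = 18.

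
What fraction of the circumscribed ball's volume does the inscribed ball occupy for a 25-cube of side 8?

V_in / V_out = (r_in/r_out)^25 = (1/√25)^25 = 25^(-25/2) ≈ 3.35544e-18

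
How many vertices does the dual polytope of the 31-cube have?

The vertices are ±e_1, ..., ±e_31, so there are 2·31 = 62.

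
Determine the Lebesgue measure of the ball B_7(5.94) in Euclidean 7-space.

Volume = π^{7/2}·(5.94)^7/Γ(9/2) ≈ 1.23278e+06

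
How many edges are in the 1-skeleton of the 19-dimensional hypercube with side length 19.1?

The 19-cube has n·2^(n-1) = 19·2^18 = 19·262144 = 4980736 edges.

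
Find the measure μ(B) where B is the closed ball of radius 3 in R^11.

V_11(3) = π^(11/2) · (3)^11 / Γ(11/2 + 1) = 419904·π^5/385 ≈ 333763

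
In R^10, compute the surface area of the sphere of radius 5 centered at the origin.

S = n·V_n(r)/r = 10·V_10(5)/5 (volume-to-surface relation), giving 1953125·π^5/12 ≈ 4.98079e+07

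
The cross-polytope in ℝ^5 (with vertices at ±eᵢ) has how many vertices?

The 5-dimensional cross-polytope has 2n = 2·5 = 10 vertices.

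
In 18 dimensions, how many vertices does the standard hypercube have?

Each vertex is a binary string of length 18, so there are 2^18 = 262144.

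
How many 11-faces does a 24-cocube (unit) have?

Each 11-face is the convex hull of 12 vertices, one chosen as ±e_i from each of 12 distinct axes: 2^12·C(24,12) = 11076222976.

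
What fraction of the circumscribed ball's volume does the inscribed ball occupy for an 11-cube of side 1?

The radii are 1/2 and 1√11/2, so the volume ratio is (1/√11)^11 = 11^{-11/2} ≈ 1.87215e-06.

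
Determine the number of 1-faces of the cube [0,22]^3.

An n-cube has C(n,k)·2^(n-k) k-faces. Here C(3,1)·2^2 = 3·4 = 12.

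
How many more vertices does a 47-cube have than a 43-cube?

The 47-cube has 2^47 = 140737488355328 vertices. The 43-cube has 2^43 = 8796093022208 vertices. Difference: 140737488355328 - 8796093022208 = 131941395333120.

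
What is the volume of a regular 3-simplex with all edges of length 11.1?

Volume = (√2/12) · 11.1³ = 161.177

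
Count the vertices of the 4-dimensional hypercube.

An n-cube has 2^n vertices; for n = 4 that is 2^4 = 16.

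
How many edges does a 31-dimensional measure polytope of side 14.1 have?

The 31-cube has n·2^(n-1) = 31·2^30 = 31·1073741824 = 33285996544 edges.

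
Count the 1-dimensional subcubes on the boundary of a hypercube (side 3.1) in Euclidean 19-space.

Choose 1 of 19 axes to span the face (C(19,1) = 19 ways), then fix each of the remaining 18 coordinates at one of its two extreme values (2^18 = 262144 ways): 19·262144 = 4980736.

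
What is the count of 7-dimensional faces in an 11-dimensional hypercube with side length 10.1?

Choose 7 of 11 axes to span the face (C(11,7) = 330 ways), then fix each of the remaining 4 coordinates at one of its two extreme values (2^4 = 16 ways): 330·16 = 5280.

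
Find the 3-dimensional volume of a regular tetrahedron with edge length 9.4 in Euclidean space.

Volume = (√2/12) · 9.4³ = 97.8853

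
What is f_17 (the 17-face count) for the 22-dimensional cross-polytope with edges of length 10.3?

An n-cross-polytope has 2^(k+1)·C(n,k+1) k-faces. Here 2^18·C(22,18) = 262144·7315 = 1917583360.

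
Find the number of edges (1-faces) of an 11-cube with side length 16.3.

An n-cube has C(n,k)·2^(n-k) k-faces. Here C(11,1)·2^10 = 11·1024 = 11264.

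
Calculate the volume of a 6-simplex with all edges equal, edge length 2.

Volume = 2^6 · √(7/2^6) / 6! ≈ 0.0293972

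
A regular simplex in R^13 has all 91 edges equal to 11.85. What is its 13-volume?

For a regular n-simplex with edge a, V = (a^n / n!)·√((n+1)/2^n). With a=11.85, n=13: V ≈ 603.153.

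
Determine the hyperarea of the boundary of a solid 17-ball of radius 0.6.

S = n·V_n(r)/r = 17·V_17(0.6)/0.6 (volume-to-surface relation), giving 0.000676129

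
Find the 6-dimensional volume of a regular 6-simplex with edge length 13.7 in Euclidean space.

V = (13.7^6 / 6!) · √((6+1) / 2^6) ≈ 3037.04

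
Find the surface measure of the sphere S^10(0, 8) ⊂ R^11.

The surface area of an n-ball is 2π^(n/2) r^(n-1) / Γ(n/2). For n=11, r=8: 68719476736·π^5/945 ≈ 2.22535e+10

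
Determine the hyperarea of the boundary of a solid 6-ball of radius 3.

S = n·V_n(r)/r = 6·V_6(3)/3 (volume-to-surface relation), giving 243·π^3 ≈ 7534.53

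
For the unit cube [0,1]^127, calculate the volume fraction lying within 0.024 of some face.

1 - (1 - 2·0.024)^127 = 1 - 0.952^127 ≈ 0.998064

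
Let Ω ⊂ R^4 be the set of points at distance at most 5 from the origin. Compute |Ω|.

The n-ball volume is π^(n/2)·r^n/Γ(n/2+1). With n=4, r=5: V = 625·π^2/2 ≈ 3084.25.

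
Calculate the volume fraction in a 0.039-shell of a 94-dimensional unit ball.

Shell fraction = 1 - (1-0.039)^94 ≈ 0.976232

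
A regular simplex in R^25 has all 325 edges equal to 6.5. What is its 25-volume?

For a regular n-simplex with edge a, V = (a^n / n!)·√((n+1)/2^n). With a=6.5, n=25: V ≈ 1.19344e-08.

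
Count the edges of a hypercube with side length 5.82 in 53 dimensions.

The 53-cube has n·2^(n-1) = 53·2^52 = 53·4503599627370496 = 238690780250636288 edges.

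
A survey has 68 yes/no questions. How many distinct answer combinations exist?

The 68-cube has 2^68 = 295147905179352825856 vertices.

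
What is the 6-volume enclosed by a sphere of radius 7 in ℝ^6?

Volume = π^{6/2}·(7)^6/Γ(4) = 117649·π^3/6 ≈ 607976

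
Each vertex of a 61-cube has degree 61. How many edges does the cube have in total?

Each of the 2^61 = 2305843009213693952 vertices has degree 61; total edges = 61·2^61/2 = 70328211781017665536.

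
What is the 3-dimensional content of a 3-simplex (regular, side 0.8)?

Volume = (√2/12) · 0.8³ = 0.0603398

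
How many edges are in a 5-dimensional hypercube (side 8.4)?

Number of 1-faces = C(5,1) · 2^(5-1) = 5 · 16 = 80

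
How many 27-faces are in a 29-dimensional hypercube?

f_27(29-cube) = (29 choose 27) · 2^2 = 1624.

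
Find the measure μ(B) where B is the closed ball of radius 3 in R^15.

The n-ball volume is π^(n/2)·r^n/Γ(n/2+1). With n=15, r=3: V = 45349632·π^7/25025 ≈ 5.47329e+06.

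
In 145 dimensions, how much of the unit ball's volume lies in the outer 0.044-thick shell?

1 - (1-0.044)^145 ≈ 0.998533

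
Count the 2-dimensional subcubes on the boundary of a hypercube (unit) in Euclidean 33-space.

Choose 2 of 33 axes to span the face (C(33,2) = 528 ways), then fix each of the remaining 31 coordinates at one of its two extreme values (2^31 = 2147483648 ways): 528·2147483648 = 1133871366144.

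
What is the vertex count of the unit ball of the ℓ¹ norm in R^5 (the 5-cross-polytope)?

An n-cross-polytope has 2n vertices; here n = 5, giving 10.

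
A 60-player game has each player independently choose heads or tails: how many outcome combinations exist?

Each vertex is a binary string of length 60, so there are 2^60 = 1152921504606846976.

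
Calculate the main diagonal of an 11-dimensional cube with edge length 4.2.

The space diagonal of an n-cube of side s is s√n. Here 4.2·√11 ≈ 13.9298.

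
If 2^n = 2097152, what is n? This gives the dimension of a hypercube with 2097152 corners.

2^n = 2097152 ⇒ n = log_2(2097152) = 21.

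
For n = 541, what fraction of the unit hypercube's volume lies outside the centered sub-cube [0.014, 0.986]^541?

The inner cube has side 1-2·0.014 = 0.972 and volume (0.972)^541 ≈ 2.125e-07, so the shell holds 0.9999997875 of the volume.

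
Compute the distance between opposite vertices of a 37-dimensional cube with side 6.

d = √(6² + 6² + ... + 6²) [37 terms] = √(37·6²) = 6√37 ≈ 36.4966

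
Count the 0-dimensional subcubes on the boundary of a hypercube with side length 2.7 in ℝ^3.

An n-cube has C(n,k)·2^(n-k) k-faces. Here C(3,0)·2^3 = 1·8 = 8.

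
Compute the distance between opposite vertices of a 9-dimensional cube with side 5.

d = √(5² + 5² + ... + 5²) [9 terms] = √(9·5²) = 5√9 = 15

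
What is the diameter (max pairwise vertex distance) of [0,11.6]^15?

d = √(11.6² + 11.6² + ... + 11.6²) [15 terms] = √(15·11.6²) = 11.6√15 ≈ 44.9266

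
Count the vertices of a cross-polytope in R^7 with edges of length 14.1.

The 7-dimensional cross-polytope has 2n = 2·7 = 14 vertices.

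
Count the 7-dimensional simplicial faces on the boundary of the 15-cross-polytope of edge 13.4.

f_7(15-orthoplex) = 2^8 · (15 choose 8) = 1647360.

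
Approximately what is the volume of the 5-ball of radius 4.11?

Volume = π^{5/2}·(4.11)^5/Γ(7/2) ≈ 6173.16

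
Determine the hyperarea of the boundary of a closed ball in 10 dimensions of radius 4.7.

S = n·V_n(r)/r = 10·V_10(4.7)/4.7 (volume-to-surface relation), giving 2.85397e+07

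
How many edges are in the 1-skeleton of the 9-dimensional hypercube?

Number of 1-faces = C(9,1)·2^(9-1) = 9·256 = 2304.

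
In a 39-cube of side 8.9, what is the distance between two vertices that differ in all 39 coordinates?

The space diagonal of an n-cube of side s is s√n. Here 8.9·√39 ≈ 55.5805.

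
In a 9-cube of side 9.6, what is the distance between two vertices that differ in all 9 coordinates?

Diagonal = √9 · 9.6 = 28.8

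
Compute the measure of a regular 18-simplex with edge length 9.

For a regular n-simplex with edge a, V = (a^n / n!)·√((n+1)/2^n). With a=9, n=18: V ≈ 0.199586.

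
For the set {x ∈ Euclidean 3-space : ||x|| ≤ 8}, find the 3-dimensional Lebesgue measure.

V_3(8) = π^(3/2) · (8)^3 / Γ(3/2 + 1) = 2048·π/3 ≈ 2144.66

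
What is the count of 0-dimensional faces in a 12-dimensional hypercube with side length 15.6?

f_0(12-cube) = (12 choose 0) · 2^12 = 4096.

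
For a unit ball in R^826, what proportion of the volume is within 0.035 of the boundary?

1 - (1-0.035)^826 ≈ 1 - 1.658e-13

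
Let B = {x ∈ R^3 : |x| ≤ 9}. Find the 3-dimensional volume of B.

V_3(9) = π^(3/2) · (9)^3 / Γ(3/2 + 1) = 972·π ≈ 3053.63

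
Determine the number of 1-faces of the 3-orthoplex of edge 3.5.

f_1(3-orthoplex) = 2^2 · (3 choose 2) = 12.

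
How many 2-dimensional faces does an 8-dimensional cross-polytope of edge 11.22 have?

Number of 2-faces = 2^(2+1) · C(8,2+1) = 8 · 56 = 448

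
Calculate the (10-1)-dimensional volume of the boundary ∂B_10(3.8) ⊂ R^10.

S_10(3.8) = 2·π^(10/2)·(3.8)^9 / Γ(10/2) ≈ 4.21328e+06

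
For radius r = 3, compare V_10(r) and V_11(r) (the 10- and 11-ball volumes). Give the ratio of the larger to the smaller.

V_10(3) ≈ 150585, V_11(3) ≈ 333763. The 11-ball is larger by a factor of 2.216.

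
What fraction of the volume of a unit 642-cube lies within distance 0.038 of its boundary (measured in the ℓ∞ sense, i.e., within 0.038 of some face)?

The inner cube has side 1-2·0.038 = 0.924 and volume (0.924)^642 ≈ 9.15e-23, so the shell holds 1 - 9.15e-23 of the volume.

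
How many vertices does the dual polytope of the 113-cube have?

The vertices are ±e_1, ..., ±e_113, so there are 2·113 = 226.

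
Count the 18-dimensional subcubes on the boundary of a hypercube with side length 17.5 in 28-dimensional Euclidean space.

An n-cube has C(n,k)·2^(n-k) k-faces. Here C(28,18)·2^10 = 13123110·1024 = 13438064640.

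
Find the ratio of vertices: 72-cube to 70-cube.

The 72-cube has 2^72 = 4722366482869645213696 vertices. The 70-cube has 2^70 = 1180591620717411303424 vertices. Ratio: 4722366482869645213696/1180591620717411303424 = 4.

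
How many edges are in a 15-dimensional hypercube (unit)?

Choose 1 of 15 axes to span the face (C(15,1) = 15 ways), then fix each of the remaining 14 coordinates at one of its two extreme values (2^14 = 16384 ways): 15·16384 = 245760.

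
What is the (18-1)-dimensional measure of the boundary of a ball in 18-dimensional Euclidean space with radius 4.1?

|∂B_18(4.1)| ≈ 3.86531e+10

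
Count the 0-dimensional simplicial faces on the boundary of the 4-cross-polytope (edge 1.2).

An n-cross-polytope has 2^(k+1)·C(n,k+1) k-faces. Here 2^1·C(4,1) = 2·4 = 8.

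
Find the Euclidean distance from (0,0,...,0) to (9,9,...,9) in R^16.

||(9,9,...,9)|| = √(16)·9 = 36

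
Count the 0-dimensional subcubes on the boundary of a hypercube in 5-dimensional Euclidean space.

An n-cube has C(n,k)·2^(n-k) k-faces. Here C(5,0)·2^5 = 1·32 = 32.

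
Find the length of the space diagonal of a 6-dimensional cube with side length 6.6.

The space diagonal of an n-cube of side s is s√n. Here 6.6·√6 ≈ 16.1666.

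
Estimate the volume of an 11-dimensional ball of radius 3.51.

Volume = π^{11/2}·(3.51)^11/Γ(13/2) ≈ 1.87708e+06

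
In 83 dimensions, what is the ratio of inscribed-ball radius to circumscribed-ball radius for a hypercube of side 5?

Ratio = (s/2)/(s√83/2) = 83^(-1/2) ≈ 0.109764.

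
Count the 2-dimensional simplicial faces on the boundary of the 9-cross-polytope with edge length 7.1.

An n-cross-polytope has 2^(k+1)·C(n,k+1) k-faces. Here 2^3·C(9,3) = 8·84 = 672.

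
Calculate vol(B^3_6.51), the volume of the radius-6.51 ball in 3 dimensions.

Volume = π^{3/2}·(6.51)^3/Γ(5/2) ≈ 1155.66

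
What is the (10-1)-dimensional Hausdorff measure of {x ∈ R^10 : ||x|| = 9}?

S = n·V_n(r)/r = 10·V_10(9)/9 (volume-to-surface relation), giving 129140163·π^5/4 ≈ 9.87986e+09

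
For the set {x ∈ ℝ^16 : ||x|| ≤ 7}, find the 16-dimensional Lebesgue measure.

V_16(7) = π^(16/2) · (7)^16 / Γ(16/2 + 1) = 4747561509943·π^8/5760 ≈ 7.82073e+12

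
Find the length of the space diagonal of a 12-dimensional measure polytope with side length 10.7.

Diagonal = √12 · 10.7 ≈ 37.0659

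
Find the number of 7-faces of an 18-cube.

f_7(18-cube) = (18 choose 7) · 2^11 = 65175552.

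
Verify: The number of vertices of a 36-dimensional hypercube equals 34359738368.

False. The 36-cube has 2^36 = 68719476736 vertices.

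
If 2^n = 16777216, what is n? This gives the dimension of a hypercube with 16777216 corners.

n = log_2(16777216) = 24.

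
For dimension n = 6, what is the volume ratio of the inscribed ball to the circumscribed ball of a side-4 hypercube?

V_in / V_out = (r_in/r_out)^6 = (1/√6)^6 = 6^(-6/2) ≈ 0.00462963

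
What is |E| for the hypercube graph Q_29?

An n-cube has n·2^(n-1) edges. With n = 29: 29·268435456 = 7784628224.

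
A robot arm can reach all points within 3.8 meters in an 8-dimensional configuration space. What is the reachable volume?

Volume = π^{8/2}·(3.8)^8/Γ(5) ≈ 176464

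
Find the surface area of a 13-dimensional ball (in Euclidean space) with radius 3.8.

|∂B_13(3.8)| ≈ 1.07322e+08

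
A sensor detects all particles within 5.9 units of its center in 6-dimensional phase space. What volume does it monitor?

V_6(5.9) = π^(6/2) · (5.9)^6 / Γ(6/2 + 1) ≈ 217977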